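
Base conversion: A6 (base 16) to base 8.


A6 (base 16) = 166 (decimal)
166 (decimal) = 246 (base 8)


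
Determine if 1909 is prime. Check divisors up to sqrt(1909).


1909 / 23 = 83 (exact division)
1909 is NOT prime.

No, 1909 is not prime


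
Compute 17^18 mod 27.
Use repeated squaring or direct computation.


17^1 mod 27 = 17
17^2 mod 27 = 19
17^3 mod 27 = 26
17^4 mod 27 = 10
17^5 mod 27 = 8
17^6 mod 27 = 1
17^7 mod 27 = 17
17^8 mod 27 = 19
17^9 mod 27 = 26
17^10 mod 27 = 10
17^11 mod 27 = 8
17^12 mod 27 = 1
17^13 mod 27 = 17
17^14 mod 27 = 19
17^15 mod 27 = 26
17^16 mod 27 = 10
17^17 mod 27 = 8
17^18 mod 27 = 1


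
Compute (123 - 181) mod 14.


123 - 181 = -58
-58 mod 14 = 12


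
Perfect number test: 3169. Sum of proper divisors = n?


Proper divisors of 3169: 1
Sum = 1 = 1

No, 3169 is not perfect (1 ≠ 3169)


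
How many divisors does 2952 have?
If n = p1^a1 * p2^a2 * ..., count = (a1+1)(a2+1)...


2952 = 2^3 × 3^2 × 41^1
d(2952) = (3+1) × (2+1) × (1+1) = 24

24 divisors


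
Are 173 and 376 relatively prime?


Euclidean algorithm:
376 = 2 * 173 + 30
173 = 5 * 30 + 23
30 = 1 * 23 + 7
23 = 3 * 7 + 2
7 = 3 * 2 + 1
2 = 2 * 1 + 0
GCD(173, 376) = 1

Yes, coprime (GCD = 1)


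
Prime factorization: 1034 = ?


1034 / 2 = 517
517 / 11 = 47
47 / 47 = 1
1034 = 2 × 11 × 47


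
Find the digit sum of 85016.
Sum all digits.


8 + 5 + 0 + 1 + 6 = 20


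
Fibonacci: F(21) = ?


Sequence: 1, 1, 2, 3, 5, 8, 13, 21, 34, 55, 89, 144, 233, 377, 610, 987, 1597, 2584, 4181, 6765, 10946
F(21) = 10946


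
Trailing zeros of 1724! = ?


floor(1724/5) = 344
floor(1724/25) = 68
floor(1724/125) = 13
floor(1724/625) = 2
Total = 427

427 trailing zeros


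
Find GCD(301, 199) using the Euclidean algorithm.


301 = 1 * 199 + 102
199 = 1 * 102 + 97
102 = 1 * 97 + 5
97 = 19 * 5 + 2
5 = 2 * 2 + 1
2 = 2 * 1 + 0
GCD = 1


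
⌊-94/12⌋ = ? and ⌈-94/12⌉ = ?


-94/12 = -7.8333
floor = -8
ceil = -7

floor = -8, ceil = -7


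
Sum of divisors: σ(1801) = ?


Divisors of 1801: 1, 1801
Sum = 1 + 1801 = 1802

σ(1801) = 1802


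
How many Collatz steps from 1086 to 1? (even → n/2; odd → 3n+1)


1086 → 543 → 1630 → 815 → 2446 → 1223 → 3670 → 1835 → 5506 → 2753 → 8260 → 4130 → 2065 → 6196 → 3098 → 1549 → 4648 → 2324 → 1162 → 581 → 1744 → 872 → 436 → 218 → 109 → 328 → 164 → 82 → 41 → 124 → 62 → 31 → 94 → 47 → 142 → 71 → 214 → 107 → 322 → 161 → 484 → 242 → 121 → 364 → 182 → 91 → 274 → 137 → 412 → 206 → 103 → 310 → 155 → 466 → 233 → 700 → 350 → 175 → 526 → 263 → 790 → 395 → 1186 → 593 → 1780 → 890 → 445 → 1336 → 668 → 334 → 167 → 502 → 251 → 754 → 377 → 1132 → 566 → 283 → 850 → 425 → 1276 → 638 → 319 → 958 → 479 → 1438 → 719 → 2158 → 1079 → 3238 → 1619 → 4858 → 2429 → 7288 → 3644 → 1822 → 911 → 2734 → 1367 → 4102 → 2051 → 6154 → 3077 → 9232 → 4616 → 2308 → 1154 → 577 → 1732 → 866 → 433 → 1300 → 650 → 325 → 976 → 488 → 244 → 122 → 61 → 184 → 92 → 46 → 23 → 70 → 35 → 106 → 53 → 160 → 80 → 40 → 20 → 10 → 5 → 16 → 8 → 4 → 2 → 1
Total steps = 137

137 steps


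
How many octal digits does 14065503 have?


14065503 in base 8 = 65517537
Number of digits = 8

8 digits (base 8)


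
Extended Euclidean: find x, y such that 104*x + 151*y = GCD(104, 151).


Tabular extended Euclidean (each row: r = 104*s + 151*t):
r=104, s=1, t=0
r=151, s=0, t=1
q=0: r=104, s=1, t=0   [104*(1) + 151*(0) = 104]
q=1: r=47, s=-1, t=1   [104*(-1) + 151*(1) = 47]
q=2: r=10, s=3, t=-2   [104*(3) + 151*(-2) = 10]
q=4: r=7, s=-13, t=9   [104*(-13) + 151*(9) = 7]
q=1: r=3, s=16, t=-11   [104*(16) + 151*(-11) = 3]
q=2: r=1, s=-45, t=31   [104*(-45) + 151*(31) = 1]
q=3: r=0, s=151, t=-104   [104*(151) + 151*(-104) = 0]
GCD = 1; from the row with r=1: x=-45, y=31
Check: 104*(-45) + 151*(31) = -4680 + 4681 = 1

GCD = 1, x = -45, y = 31


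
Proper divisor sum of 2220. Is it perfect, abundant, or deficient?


Proper divisors: 1, 2, 3, 4, 5, 6, 10, 12, 15, 20, 30, 37, 60, 74, 111, 148, 185, 222, 370, 444, 555, 740, 1110
Sum = 1 + 2 + 3 + 4 + 5 + 6 + 10 + 12 + 15 + 20 + 30 + 37 + 60 + 74 + 111 + 148 + 185 + 222 + 370 + 444 + 555 + 740 + 1110 = 4164
4164 > 2220 → abundant

s(2220) = 4164 (abundant)


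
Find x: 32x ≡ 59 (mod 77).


GCD(32, 77) = 1, unique solution
a^(-1) mod 77 = 65
x = 65 * 59 mod 77 = 62

x ≡ 62 (mod 77)


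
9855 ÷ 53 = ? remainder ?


9855 = 53 * 185 + 50
Check: 9805 + 50 = 9855

q = 185, r = 50


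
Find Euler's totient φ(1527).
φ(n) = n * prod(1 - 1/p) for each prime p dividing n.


1527 = 3 × 509
Prime factors: 3, 509
φ(1527) = 1527 × (1-1/3) × (1-1/509)
= 1527 × 2/3 × 508/509 = 1016

φ(1527) = 1016


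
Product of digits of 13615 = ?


1 × 3 × 6 × 1 × 5 = 90


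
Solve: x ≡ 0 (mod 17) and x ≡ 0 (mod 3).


M = 17*3 = 51
M1 = M/17 = 3, M2 = M/3 = 17
M1^(-1) mod 17 = 6, M2^(-1) mod 3 = 2
x = 0*3*6 + 0*17*2 = 0
0 mod 51 = 0
Check: 0 mod 17 = 0 ✓, 0 mod 3 = 0 ✓

x ≡ 0 (mod 51)


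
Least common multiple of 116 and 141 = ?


GCD(116, 141) = 1
LCM = 116*141/1 = 16356/1 = 16356

LCM = 16356


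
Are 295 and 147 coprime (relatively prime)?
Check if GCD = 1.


Euclidean algorithm:
295 = 2 * 147 + 1
147 = 147 * 1 + 0
GCD(295, 147) = 1

Yes, coprime (GCD = 1)


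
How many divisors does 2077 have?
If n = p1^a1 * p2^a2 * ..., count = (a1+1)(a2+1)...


2077 = 31^1 × 67^1
d(2077) = (1+1) × (1+1) = 4

4 divisors


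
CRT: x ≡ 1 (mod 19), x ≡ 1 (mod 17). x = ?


M = 19*17 = 323
M1 = M/19 = 17, M2 = M/17 = 19
M1^(-1) mod 19 = 9, M2^(-1) mod 17 = 9
x = 1*17*9 + 1*19*9 = 324
324 mod 323 = 1
Check: 1 mod 19 = 1 ✓, 1 mod 17 = 1 ✓

x ≡ 1 (mod 323)


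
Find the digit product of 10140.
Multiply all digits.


1 × 0 × 1 × 4 × 0 = 0


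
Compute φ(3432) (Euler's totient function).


3432 = 2^3 × 3 × 11 × 13
Prime factors: 2, 3, 11, 13
φ(3432) = 3432 × (1-1/2) × (1-1/3) × (1-1/11) × (1-1/13)
= 3432 × 1/2 × 2/3 × 10/11 × 12/13 = 960

φ(3432) = 960


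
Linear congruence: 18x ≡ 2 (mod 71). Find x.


GCD(18, 71) = 1, unique solution
a^(-1) mod 71 = 4
x = 4 * 2 mod 71 = 8

x ≡ 8 (mod 71)


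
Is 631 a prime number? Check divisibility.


Check divisors up to sqrt(631) = 25.1197
No divisors found.
631 is prime.

Yes, 631 is prime


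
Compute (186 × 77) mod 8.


186 × 77 = 14322
14322 mod 8 = 2


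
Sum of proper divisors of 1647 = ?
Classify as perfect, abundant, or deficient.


Proper divisors: 1, 3, 9, 27, 61, 183, 549
Sum = 1 + 3 + 9 + 27 + 61 + 183 + 549 = 833
833 < 1647 → deficient

s(1647) = 833 (deficient)


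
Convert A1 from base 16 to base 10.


A1 (base 16) = 161 (decimal)
161 (decimal) = 161 (base 10)


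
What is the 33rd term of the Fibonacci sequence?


Sequence: 1, 1, 2, 3, 5, 8, 13, 21, 34, 55, 89, 144, 233, 377, 610, 987, 1597, 2584, 4181, 6765, 10946, 17711, 28657, 46368, 75025, 121393, 196418, 317811, 514229, 832040, 1346269, 2178309, 3524578
F(33) = 3524578


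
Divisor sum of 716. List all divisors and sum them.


Divisors of 716: 1, 2, 4, 179, 358, 716
Sum = 1 + 2 + 4 + 179 + 358 + 716 = 1260

σ(716) = 1260


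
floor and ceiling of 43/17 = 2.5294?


43/17 = 2.5294
floor = 2
ceil = 3

floor = 2, ceil = 3


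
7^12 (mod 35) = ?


7^1 mod 35 = 7
7^2 mod 35 = 14
7^3 mod 35 = 28
7^4 mod 35 = 21
7^5 mod 35 = 7
7^6 mod 35 = 14
7^7 mod 35 = 28
7^8 mod 35 = 21
7^9 mod 35 = 7
7^10 mod 35 = 14
7^11 mod 35 = 28
7^12 mod 35 = 21


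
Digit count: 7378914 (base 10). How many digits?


7378914 has 7 digits in base 10
floor(log10(7378914)) + 1 = floor(6.8680) + 1 = 7

7 digits (base 10)


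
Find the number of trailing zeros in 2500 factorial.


floor(2500/5) = 500
floor(2500/25) = 100
floor(2500/125) = 20
floor(2500/625) = 4
Total = 624

624 trailing zeros


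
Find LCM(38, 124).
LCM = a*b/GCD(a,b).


GCD(38, 124) = 2
LCM = 38*124/2 = 4712/2 = 2356

LCM = 2356


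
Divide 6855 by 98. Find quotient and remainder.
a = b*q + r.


6855 = 98 * 69 + 93
Check: 6762 + 93 = 6855

q = 69, r = 93


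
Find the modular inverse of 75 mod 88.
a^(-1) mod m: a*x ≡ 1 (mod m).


Use the extended Euclidean algorithm on (88, 75); each row r = 88*s + 75*t:
r=88, s=1, t=0
r=75, s=0, t=1
q=1: r=13, s=1, t=-1   [88*(1) + 75*(-1) = 13]
q=5: r=10, s=-5, t=6   [88*(-5) + 75*(6) = 10]
q=1: r=3, s=6, t=-7   [88*(6) + 75*(-7) = 3]
q=3: r=1, s=-23, t=27   [88*(-23) + 75*(27) = 1]
q=3: r=0, s=75, t=-88   [88*(75) + 75*(-88) = 0]
GCD = 1 with t = 27, so 75*(27) ≡ 1 (mod 88)
Inverse = 27 mod 88 = 27
Check: 75 * 27 = 2025 ≡ 1 (mod 88)

75^(-1) ≡ 27 (mod 88)


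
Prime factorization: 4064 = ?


4064 / 2 = 2032
2032 / 2 = 1016
1016 / 2 = 508
508 / 2 = 254
254 / 2 = 127
127 / 127 = 1
4064 = 2^5 × 127


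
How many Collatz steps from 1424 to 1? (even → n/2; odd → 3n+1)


1424 → 712 → 356 → 178 → 89 → 268 → 134 → 67 → 202 → 101 → 304 → 152 → 76 → 38 → 19 → 58 → 29 → 88 → 44 → 22 → 11 → 34 → 17 → 52 → 26 → 13 → 40 → 20 → 10 → 5 → 16 → 8 → 4 → 2 → 1
Total steps = 34

34 steps


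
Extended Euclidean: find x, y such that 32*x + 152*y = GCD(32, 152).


Tabular extended Euclidean (each row: r = 32*s + 152*t):
r=32, s=1, t=0
r=152, s=0, t=1
q=0: r=32, s=1, t=0   [32*(1) + 152*(0) = 32]
q=4: r=24, s=-4, t=1   [32*(-4) + 152*(1) = 24]
q=1: r=8, s=5, t=-1   [32*(5) + 152*(-1) = 8]
q=3: r=0, s=-19, t=4   [32*(-19) + 152*(4) = 0]
GCD = 8; from the row with r=8: x=5, y=-1
Check: 32*(5) + 152*(-1) = 160 - 152 = 8

GCD = 8, x = 5, y = -1


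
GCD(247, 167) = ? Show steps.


247 = 1 * 167 + 80
167 = 2 * 80 + 7
80 = 11 * 7 + 3
7 = 2 * 3 + 1
3 = 3 * 1 + 0
GCD = 1


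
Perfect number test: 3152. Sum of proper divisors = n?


Proper divisors of 3152: 1, 2, 4, 8, 16, 197, 394, 788, 1576
Sum = 1 + 2 + 4 + 8 + 16 + 197 + 394 + 788 + 1576 = 2986

No, 3152 is not perfect (2986 ≠ 3152)


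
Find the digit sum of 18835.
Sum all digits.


1 + 8 + 8 + 3 + 5 = 25


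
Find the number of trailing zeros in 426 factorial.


floor(426/5) = 85
floor(426/25) = 17
floor(426/125) = 3
Total = 105

105 trailing zeros


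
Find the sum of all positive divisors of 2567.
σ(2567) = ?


Divisors of 2567: 1, 17, 151, 2567
Sum = 1 + 17 + 151 + 2567 = 2736

σ(2567) = 2736


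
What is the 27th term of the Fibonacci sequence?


Sequence: 1, 1, 2, 3, 5, 8, 13, 21, 34, 55, 89, 144, 233, 377, 610, 987, 1597, 2584, 4181, 6765, 10946, 17711, 28657, 46368, 75025, 121393, 196418
F(27) = 196418


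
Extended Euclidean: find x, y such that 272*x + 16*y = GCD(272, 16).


Tabular extended Euclidean (each row: r = 272*s + 16*t):
r=272, s=1, t=0
r=16, s=0, t=1
q=17: r=0, s=1, t=-17   [272*(1) + 16*(-17) = 0]
GCD = 16; from the row with r=16: x=0, y=1
Check: 272*(0) + 16*(1) = 0 + 16 = 16

GCD = 16, x = 0, y = 1


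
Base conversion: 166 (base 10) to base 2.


166 (base 10) = 166 (decimal)
166 (decimal) = 10100110 (base 2)


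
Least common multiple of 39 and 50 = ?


GCD(39, 50) = 1
LCM = 39*50/1 = 1950/1 = 1950

LCM = 1950


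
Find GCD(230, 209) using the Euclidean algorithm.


230 = 1 * 209 + 21
209 = 9 * 21 + 20
21 = 1 * 20 + 1
20 = 20 * 1 + 0
GCD = 1


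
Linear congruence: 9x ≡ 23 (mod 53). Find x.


GCD(9, 53) = 1, unique solution
a^(-1) mod 53 = 6
x = 6 * 23 mod 53 = 32

x ≡ 32 (mod 53)


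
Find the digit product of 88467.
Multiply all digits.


8 × 8 × 4 × 6 × 7 = 10752


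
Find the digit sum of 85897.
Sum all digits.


8 + 5 + 8 + 9 + 7 = 37


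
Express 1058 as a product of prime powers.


1058 / 2 = 529
529 / 23 = 23
23 / 23 = 1
1058 = 2 × 23^2


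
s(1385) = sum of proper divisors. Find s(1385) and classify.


Proper divisors: 1, 5, 277
Sum = 1 + 5 + 277 = 283
283 < 1385 → deficient

s(1385) = 283 (deficient)


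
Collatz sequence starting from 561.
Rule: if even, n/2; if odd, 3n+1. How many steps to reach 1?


561 → 1684 → 842 → 421 → 1264 → 632 → 316 → 158 → 79 → 238 → 119 → 358 → 179 → 538 → 269 → 808 → 404 → 202 → 101 → 304 → 152 → 76 → 38 → 19 → 58 → 29 → 88 → 44 → 22 → 11 → 34 → 17 → 52 → 26 → 13 → 40 → 20 → 10 → 5 → 16 → 8 → 4 → 2 → 1
Total steps = 43

43 steps


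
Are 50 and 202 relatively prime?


Euclidean algorithm:
202 = 4 * 50 + 2
50 = 25 * 2 + 0
GCD(50, 202) = 2

No, not coprime (GCD = 2)


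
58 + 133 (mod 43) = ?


58 + 133 = 191
191 mod 43 = 19


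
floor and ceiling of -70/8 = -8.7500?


-70/8 = -8.7500
floor = -9
ceil = -8

floor = -9, ceil = -8


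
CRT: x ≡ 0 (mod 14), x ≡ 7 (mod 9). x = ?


M = 14*9 = 126
M1 = M/14 = 9, M2 = M/9 = 14
M1^(-1) mod 14 = 11, M2^(-1) mod 9 = 2
x = 0*9*11 + 7*14*2 = 196
196 mod 126 = 70
Check: 70 mod 14 = 0 ✓, 70 mod 9 = 7 ✓

x ≡ 70 (mod 126)


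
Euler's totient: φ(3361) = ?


3361 = 3361
Prime factors: 3361
φ(3361) = 3361 × (1-1/3361)
= 3361 × 3360/3361 = 3360

φ(3361) = 3360


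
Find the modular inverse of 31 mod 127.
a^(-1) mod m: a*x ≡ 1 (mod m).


Use the extended Euclidean algorithm on (127, 31); each row r = 127*s + 31*t:
r=127, s=1, t=0
r=31, s=0, t=1
q=4: r=3, s=1, t=-4   [127*(1) + 31*(-4) = 3]
q=10: r=1, s=-10, t=41   [127*(-10) + 31*(41) = 1]
q=3: r=0, s=31, t=-127   [127*(31) + 31*(-127) = 0]
GCD = 1 with t = 41, so 31*(41) ≡ 1 (mod 127)
Inverse = 41 mod 127 = 41
Check: 31 * 41 = 1271 ≡ 1 (mod 127)

31^(-1) ≡ 41 (mod 127)


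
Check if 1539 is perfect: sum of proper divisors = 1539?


Proper divisors of 1539: 1, 3, 9, 19, 27, 57, 81, 171, 513
Sum = 1 + 3 + 9 + 19 + 27 + 57 + 81 + 171 + 513 = 881

No, 1539 is not perfect (881 ≠ 1539)


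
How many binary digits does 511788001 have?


511788001 in base 2 = 11110100000010100001111100001
Number of digits = 29

29 digits (base 2)


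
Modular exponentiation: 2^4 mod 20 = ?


2^1 mod 20 = 2
2^2 mod 20 = 4
2^3 mod 20 = 8
2^4 mod 20 = 16


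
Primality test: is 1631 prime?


1631 / 7 = 233 (exact division)
1631 is NOT prime.

No, 1631 is not prime


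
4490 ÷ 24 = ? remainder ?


4490 = 24 * 187 + 2
Check: 4488 + 2 = 4490

q = 187, r = 2


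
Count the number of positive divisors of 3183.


3183 = 3^1 × 1061^1
d(3183) = (1+1) × (1+1) = 4

4 divisors


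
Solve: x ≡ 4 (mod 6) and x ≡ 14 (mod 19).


M = 6*19 = 114
M1 = M/6 = 19, M2 = M/19 = 6
M1^(-1) mod 6 = 1, M2^(-1) mod 19 = 16
x = 4*19*1 + 14*6*16 = 1420
1420 mod 114 = 52
Check: 52 mod 6 = 4 ✓, 52 mod 19 = 14 ✓

x ≡ 52 (mod 114)


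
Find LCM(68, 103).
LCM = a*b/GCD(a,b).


GCD(68, 103) = 1
LCM = 68*103/1 = 7004/1 = 7004

LCM = 7004


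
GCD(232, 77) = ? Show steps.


232 = 3 * 77 + 1
77 = 77 * 1 + 0
GCD = 1


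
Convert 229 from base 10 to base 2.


229 (base 10) = 229 (decimal)
229 (decimal) = 11100101 (base 2)


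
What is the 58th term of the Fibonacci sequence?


Sequence: 1, 1, 2, 3, 5, 8, 13, 21, 34, 55, 89, 144, 233, 377, 610, 987, 1597, 2584, 4181, 6765, 10946, 17711, 28657, 46368, 75025, 121393, 196418, 317811, 514229, 832040, 1346269, 2178309, 3524578, 5702887, 9227465, 14930352, 24157817, 39088169, 63245986, 102334155, 165580141, 267914296, 433494437, 701408733, 1134903170, 1836311903, 2971215073, 4807526976, 7778742049, 12586269025, 20365011074, 32951280099, 53316291173, 86267571272, 139583862445, 225851433717, 365435296162, 591286729879
F(58) = 591286729879


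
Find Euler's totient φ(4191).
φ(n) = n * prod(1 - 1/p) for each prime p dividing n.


4191 = 3 × 11 × 127
Prime factors: 3, 11, 127
φ(4191) = 4191 × (1-1/3) × (1-1/11) × (1-1/127)
= 4191 × 2/3 × 10/11 × 126/127 = 2520

φ(4191) = 2520


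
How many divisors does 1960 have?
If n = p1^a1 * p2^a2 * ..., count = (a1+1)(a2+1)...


1960 = 2^3 × 5^1 × 7^2
d(1960) = (3+1) × (1+1) × (2+1) = 24

24 divisors


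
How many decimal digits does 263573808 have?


263573808 has 9 digits in base 10
floor(log10(263573808)) + 1 = floor(8.4209) + 1 = 9

9 digits (base 10)


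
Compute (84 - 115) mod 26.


84 - 115 = -31
-31 mod 26 = 21


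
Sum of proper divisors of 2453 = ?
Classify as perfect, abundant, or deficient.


Proper divisors: 1, 11, 223
Sum = 1 + 11 + 223 = 235
235 < 2453 → deficient

s(2453) = 235 (deficient)


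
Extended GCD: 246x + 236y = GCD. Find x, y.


Tabular extended Euclidean (each row: r = 246*s + 236*t):
r=246, s=1, t=0
r=236, s=0, t=1
q=1: r=10, s=1, t=-1   [246*(1) + 236*(-1) = 10]
q=23: r=6, s=-23, t=24   [246*(-23) + 236*(24) = 6]
q=1: r=4, s=24, t=-25   [246*(24) + 236*(-25) = 4]
q=1: r=2, s=-47, t=49   [246*(-47) + 236*(49) = 2]
q=2: r=0, s=118, t=-123   [246*(118) + 236*(-123) = 0]
GCD = 2; from the row with r=2: x=-47, y=49
Check: 246*(-47) + 236*(49) = -11562 + 11564 = 2

GCD = 2, x = -47, y = 49


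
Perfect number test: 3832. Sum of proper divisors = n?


Proper divisors of 3832: 1, 2, 4, 8, 479, 958, 1916
Sum = 1 + 2 + 4 + 8 + 479 + 958 + 1916 = 3368

No, 3832 is not perfect (3368 ≠ 3832)


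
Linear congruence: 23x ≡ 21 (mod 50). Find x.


GCD(23, 50) = 1, unique solution
a^(-1) mod 50 = 37
x = 37 * 21 mod 50 = 27

x ≡ 27 (mod 50)


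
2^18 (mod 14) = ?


2^1 mod 14 = 2
2^2 mod 14 = 4
2^3 mod 14 = 8
2^4 mod 14 = 2
2^5 mod 14 = 4
2^6 mod 14 = 8
2^7 mod 14 = 2
2^8 mod 14 = 4
2^9 mod 14 = 8
2^10 mod 14 = 2
2^11 mod 14 = 4
2^12 mod 14 = 8
2^13 mod 14 = 2
2^14 mod 14 = 4
2^15 mod 14 = 8
2^16 mod 14 = 2
2^17 mod 14 = 4
2^18 mod 14 = 8


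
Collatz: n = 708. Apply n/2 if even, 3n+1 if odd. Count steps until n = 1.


708 → 354 → 177 → 532 → 266 → 133 → 400 → 200 → 100 → 50 → 25 → 76 → 38 → 19 → 58 → 29 → 88 → 44 → 22 → 11 → 34 → 17 → 52 → 26 → 13 → 40 → 20 → 10 → 5 → 16 → 8 → 4 → 2 → 1
Total steps = 33

33 steps


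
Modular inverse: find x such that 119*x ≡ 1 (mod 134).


Use the extended Euclidean algorithm on (134, 119); each row r = 134*s + 119*t:
r=134, s=1, t=0
r=119, s=0, t=1
q=1: r=15, s=1, t=-1   [134*(1) + 119*(-1) = 15]
q=7: r=14, s=-7, t=8   [134*(-7) + 119*(8) = 14]
q=1: r=1, s=8, t=-9   [134*(8) + 119*(-9) = 1]
q=14: r=0, s=-119, t=134   [134*(-119) + 119*(134) = 0]
GCD = 1 with t = -9, so 119*(-9) ≡ 1 (mod 134)
Inverse = -9 mod 134 = 125
Check: 119 * 125 = 14875 ≡ 1 (mod 134)

119^(-1) ≡ 125 (mod 134)


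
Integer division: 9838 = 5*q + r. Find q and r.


9838 = 5 * 1967 + 3
Check: 9835 + 3 = 9838

q = 1967, r = 3


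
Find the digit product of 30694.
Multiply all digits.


3 × 0 × 6 × 9 × 4 = 0


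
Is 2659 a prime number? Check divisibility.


Check divisors up to sqrt(2659) = 51.5655
No divisors found.
2659 is prime.

Yes, 2659 is prime


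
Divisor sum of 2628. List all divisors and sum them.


Divisors of 2628: 1, 2, 3, 4, 6, 9, 12, 18, 36, 73, 146, 219, 292, 438, 657, 876, 1314, 2628
Sum = 1 + 2 + 3 + 4 + 6 + 9 + 12 + 18 + 36 + 73 + 146 + 219 + 292 + 438 + 657 + 876 + 1314 + 2628 = 6734

σ(2628) = 6734


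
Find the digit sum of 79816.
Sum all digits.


7 + 9 + 8 + 1 + 6 = 31


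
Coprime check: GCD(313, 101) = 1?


Euclidean algorithm:
313 = 3 * 101 + 10
101 = 10 * 10 + 1
10 = 10 * 1 + 0
GCD(313, 101) = 1

Yes, coprime (GCD = 1)


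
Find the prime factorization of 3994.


3994 / 2 = 1997
1997 / 1997 = 1
3994 = 2 × 1997


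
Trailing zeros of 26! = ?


floor(26/5) = 5
floor(26/25) = 1
Total = 6

6 trailing zeros


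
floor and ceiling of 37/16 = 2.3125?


37/16 = 2.3125
floor = 2
ceil = 3

floor = 2, ceil = 3


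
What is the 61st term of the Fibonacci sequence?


Sequence: 1, 1, 2, 3, 5, 8, 13, 21, 34, 55, 89, 144, 233, 377, 610, 987, 1597, 2584, 4181, 6765, 10946, 17711, 28657, 46368, 75025, 121393, 196418, 317811, 514229, 832040, 1346269, 2178309, 3524578, 5702887, 9227465, 14930352, 24157817, 39088169, 63245986, 102334155, 165580141, 267914296, 433494437, 701408733, 1134903170, 1836311903, 2971215073, 4807526976, 7778742049, 12586269025, 20365011074, 32951280099, 53316291173, 86267571272, 139583862445, 225851433717, 365435296162, 591286729879, 956722026041, 1548008755920, 2504730781961
F(61) = 2504730781961


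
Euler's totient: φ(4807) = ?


4807 = 11 × 19 × 23
Prime factors: 11, 19, 23
φ(4807) = 4807 × (1-1/11) × (1-1/19) × (1-1/23)
= 4807 × 10/11 × 18/19 × 22/23 = 3960

φ(4807) = 3960


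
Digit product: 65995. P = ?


6 × 5 × 9 × 9 × 5 = 12150


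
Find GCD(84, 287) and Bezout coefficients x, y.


Tabular extended Euclidean (each row: r = 84*s + 287*t):
r=84, s=1, t=0
r=287, s=0, t=1
q=0: r=84, s=1, t=0   [84*(1) + 287*(0) = 84]
q=3: r=35, s=-3, t=1   [84*(-3) + 287*(1) = 35]
q=2: r=14, s=7, t=-2   [84*(7) + 287*(-2) = 14]
q=2: r=7, s=-17, t=5   [84*(-17) + 287*(5) = 7]
q=2: r=0, s=41, t=-12   [84*(41) + 287*(-12) = 0]
GCD = 7; from the row with r=7: x=-17, y=5
Check: 84*(-17) + 287*(5) = -1428 + 1435 = 7

GCD = 7, x = -17, y = 5


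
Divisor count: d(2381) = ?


2381 = 2381^1
d(2381) = (1+1) = 2

2 divisors


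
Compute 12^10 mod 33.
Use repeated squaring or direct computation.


12^1 mod 33 = 12
12^2 mod 33 = 12
12^3 mod 33 = 12
12^4 mod 33 = 12
12^5 mod 33 = 12
12^6 mod 33 = 12
12^7 mod 33 = 12
12^8 mod 33 = 12
12^9 mod 33 = 12
12^10 mod 33 = 12


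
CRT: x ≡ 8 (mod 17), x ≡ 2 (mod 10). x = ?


M = 17*10 = 170
M1 = M/17 = 10, M2 = M/10 = 17
M1^(-1) mod 17 = 12, M2^(-1) mod 10 = 3
x = 8*10*12 + 2*17*3 = 1062
1062 mod 170 = 42
Check: 42 mod 17 = 8 ✓, 42 mod 10 = 2 ✓

x ≡ 42 (mod 170)


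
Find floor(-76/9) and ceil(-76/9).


-76/9 = -8.4444
floor = -9
ceil = -8

floor = -9, ceil = -8


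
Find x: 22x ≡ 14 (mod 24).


GCD(22, 24) = 2 divides 14
Divide: 11x ≡ 7 (mod 12)
x ≡ 5 (mod 12)


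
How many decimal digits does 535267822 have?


535267822 has 9 digits in base 10
floor(log10(535267822)) + 1 = floor(8.7286) + 1 = 9

9 digits (base 10)


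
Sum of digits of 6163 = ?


6 + 1 + 6 + 3 = 16


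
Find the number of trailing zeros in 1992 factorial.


floor(1992/5) = 398
floor(1992/25) = 79
floor(1992/125) = 15
floor(1992/625) = 3
Total = 495

495 trailing zeros


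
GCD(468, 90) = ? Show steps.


468 = 5 * 90 + 18
90 = 5 * 18 + 0
GCD = 18


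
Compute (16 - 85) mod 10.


16 - 85 = -69
-69 mod 10 = 1


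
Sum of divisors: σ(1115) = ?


Divisors of 1115: 1, 5, 223, 1115
Sum = 1 + 5 + 223 + 1115 = 1344

σ(1115) = 1344


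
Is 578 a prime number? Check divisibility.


578 / 2 = 289 (exact division)
578 is NOT prime.

No, 578 is not prime


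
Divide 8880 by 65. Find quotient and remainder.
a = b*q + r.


8880 = 65 * 136 + 40
Check: 8840 + 40 = 8880

q = 136, r = 40


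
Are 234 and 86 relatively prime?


Euclidean algorithm:
234 = 2 * 86 + 62
86 = 1 * 62 + 24
62 = 2 * 24 + 14
24 = 1 * 14 + 10
14 = 1 * 10 + 4
10 = 2 * 4 + 2
4 = 2 * 2 + 0
GCD(234, 86) = 2

No, not coprime (GCD = 2)


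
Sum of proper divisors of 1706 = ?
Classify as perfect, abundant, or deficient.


Proper divisors: 1, 2, 853
Sum = 1 + 2 + 853 = 856
856 < 1706 → deficient

s(1706) = 856 (deficient)


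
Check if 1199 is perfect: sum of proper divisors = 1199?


Proper divisors of 1199: 1, 11, 109
Sum = 1 + 11 + 109 = 121

No, 1199 is not perfect (121 ≠ 1199)


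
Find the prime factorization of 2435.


2435 / 5 = 487
487 / 487 = 1
2435 = 5 × 487


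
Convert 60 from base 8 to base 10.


60 (base 8) = 48 (decimal)
48 (decimal) = 48 (base 10)


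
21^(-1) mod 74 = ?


Use the extended Euclidean algorithm on (74, 21); each row r = 74*s + 21*t:
r=74, s=1, t=0
r=21, s=0, t=1
q=3: r=11, s=1, t=-3   [74*(1) + 21*(-3) = 11]
q=1: r=10, s=-1, t=4   [74*(-1) + 21*(4) = 10]
q=1: r=1, s=2, t=-7   [74*(2) + 21*(-7) = 1]
q=10: r=0, s=-21, t=74   [74*(-21) + 21*(74) = 0]
GCD = 1 with t = -7, so 21*(-7) ≡ 1 (mod 74)
Inverse = -7 mod 74 = 67
Check: 21 * 67 = 1407 ≡ 1 (mod 74)

21^(-1) ≡ 67 (mod 74)


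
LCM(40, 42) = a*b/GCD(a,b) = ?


GCD(40, 42) = 2
LCM = 40*42/2 = 1680/2 = 840

LCM = 840


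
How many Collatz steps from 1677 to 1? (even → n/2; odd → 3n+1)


1677 → 5032 → 2516 → 1258 → 629 → 1888 → 944 → 472 → 236 → 118 → 59 → 178 → 89 → 268 → 134 → 67 → 202 → 101 → 304 → 152 → 76 → 38 → 19 → 58 → 29 → 88 → 44 → 22 → 11 → 34 → 17 → 52 → 26 → 13 → 40 → 20 → 10 → 5 → 16 → 8 → 4 → 2 → 1
Total steps = 42

42 steps


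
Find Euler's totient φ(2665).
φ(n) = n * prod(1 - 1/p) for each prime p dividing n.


2665 = 5 × 13 × 41
Prime factors: 5, 13, 41
φ(2665) = 2665 × (1-1/5) × (1-1/13) × (1-1/41)
= 2665 × 4/5 × 12/13 × 40/41 = 1920

φ(2665) = 1920


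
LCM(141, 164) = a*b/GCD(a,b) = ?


GCD(141, 164) = 1
LCM = 141*164/1 = 23124/1 = 23124

LCM = 23124


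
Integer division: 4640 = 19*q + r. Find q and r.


4640 = 19 * 244 + 4
Check: 4636 + 4 = 4640

q = 244, r = 4


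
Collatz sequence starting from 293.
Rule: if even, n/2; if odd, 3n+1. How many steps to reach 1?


293 → 880 → 440 → 220 → 110 → 55 → 166 → 83 → 250 → 125 → 376 → 188 → 94 → 47 → 142 → 71 → 214 → 107 → 322 → 161 → 484 → 242 → 121 → 364 → 182 → 91 → 274 → 137 → 412 → 206 → 103 → 310 → 155 → 466 → 233 → 700 → 350 → 175 → 526 → 263 → 790 → 395 → 1186 → 593 → 1780 → 890 → 445 → 1336 → 668 → 334 → 167 → 502 → 251 → 754 → 377 → 1132 → 566 → 283 → 850 → 425 → 1276 → 638 → 319 → 958 → 479 → 1438 → 719 → 2158 → 1079 → 3238 → 1619 → 4858 → 2429 → 7288 → 3644 → 1822 → 911 → 2734 → 1367 → 4102 → 2051 → 6154 → 3077 → 9232 → 4616 → 2308 → 1154 → 577 → 1732 → 866 → 433 → 1300 → 650 → 325 → 976 → 488 → 244 → 122 → 61 → 184 → 92 → 46 → 23 → 70 → 35 → 106 → 53 → 160 → 80 → 40 → 20 → 10 → 5 → 16 → 8 → 4 → 2 → 1
Total steps = 117

117 steps


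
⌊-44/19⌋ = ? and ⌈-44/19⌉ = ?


-44/19 = -2.3158
floor = -3
ceil = -2

floor = -3, ceil = -2


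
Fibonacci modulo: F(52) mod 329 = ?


F(k) mod 329 for k=1..52:
1, 1, 2, 3, 5, 8, 13, 21, 34, 55, 89, 144, 233, 48, 281, 0, 281, 281, 233, 185, 89, 274, 34, 308, 13, 321, 5, 326, 2, 328, 1, 0, 1, 1, 2, 3, 5, 8, 13, 21, 34, 55, 89, 144, 233, 48, 281, 0, 281, 281, 233, 185
F(52) mod 329 = 185


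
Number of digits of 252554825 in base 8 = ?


252554825 in base 8 = 1703327111
Number of digits = 10

10 digits (base 8)


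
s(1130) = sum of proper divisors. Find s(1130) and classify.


Proper divisors: 1, 2, 5, 10, 113, 226, 565
Sum = 1 + 2 + 5 + 10 + 113 + 226 + 565 = 922
922 < 1130 → deficient

s(1130) = 922 (deficient)


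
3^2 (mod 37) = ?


3^1 mod 37 = 3
3^2 mod 37 = 9


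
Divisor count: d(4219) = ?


4219 = 4219^1
d(4219) = (1+1) = 2

2 divisors


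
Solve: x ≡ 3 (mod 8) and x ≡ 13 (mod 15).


M = 8*15 = 120
M1 = M/8 = 15, M2 = M/15 = 8
M1^(-1) mod 8 = 7, M2^(-1) mod 15 = 2
x = 3*15*7 + 13*8*2 = 523
523 mod 120 = 43
Check: 43 mod 8 = 3 ✓, 43 mod 15 = 13 ✓

x ≡ 43 (mod 120)


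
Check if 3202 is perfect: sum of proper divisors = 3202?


Proper divisors of 3202: 1, 2, 1601
Sum = 1 + 2 + 1601 = 1604

No, 3202 is not perfect (1604 ≠ 3202)


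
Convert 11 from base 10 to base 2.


11 (base 10) = 11 (decimal)
11 (decimal) = 1011 (base 2)


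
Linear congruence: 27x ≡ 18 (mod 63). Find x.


GCD(27, 63) = 9 divides 18
Divide: 3x ≡ 2 (mod 7)
x ≡ 3 (mod 7)


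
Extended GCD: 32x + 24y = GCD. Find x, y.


Tabular extended Euclidean (each row: r = 32*s + 24*t):
r=32, s=1, t=0
r=24, s=0, t=1
q=1: r=8, s=1, t=-1   [32*(1) + 24*(-1) = 8]
q=3: r=0, s=-3, t=4   [32*(-3) + 24*(4) = 0]
GCD = 8; from the row with r=8: x=1, y=-1
Check: 32*(1) + 24*(-1) = 32 - 24 = 8

GCD = 8, x = 1, y = -1


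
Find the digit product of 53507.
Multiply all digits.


5 × 3 × 5 × 0 × 7 = 0


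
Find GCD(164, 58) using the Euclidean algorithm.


164 = 2 * 58 + 48
58 = 1 * 48 + 10
48 = 4 * 10 + 8
10 = 1 * 8 + 2
8 = 4 * 2 + 0
GCD = 2


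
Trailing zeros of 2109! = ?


floor(2109/5) = 421
floor(2109/25) = 84
floor(2109/125) = 16
floor(2109/625) = 3
Total = 524

524 trailing zeros


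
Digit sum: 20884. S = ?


2 + 0 + 8 + 8 + 4 = 22


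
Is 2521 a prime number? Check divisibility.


Check divisors up to sqrt(2521) = 50.2096
No divisors found.
2521 is prime.

Yes, 2521 is prime


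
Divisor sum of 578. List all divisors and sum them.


Divisors of 578: 1, 2, 17, 34, 289, 578
Sum = 1 + 2 + 17 + 34 + 289 + 578 = 921

σ(578) = 921


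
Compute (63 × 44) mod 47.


63 × 44 = 2772
2772 mod 47 = 46


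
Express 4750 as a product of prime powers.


4750 / 2 = 2375
2375 / 5 = 475
475 / 5 = 95
95 / 5 = 19
19 / 19 = 1
4750 = 2 × 5^3 × 19


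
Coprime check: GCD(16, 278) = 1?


Euclidean algorithm:
278 = 17 * 16 + 6
16 = 2 * 6 + 4
6 = 1 * 4 + 2
4 = 2 * 2 + 0
GCD(16, 278) = 2

No, not coprime (GCD = 2)


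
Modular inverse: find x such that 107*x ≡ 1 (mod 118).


Use the extended Euclidean algorithm on (118, 107); each row r = 118*s + 107*t:
r=118, s=1, t=0
r=107, s=0, t=1
q=1: r=11, s=1, t=-1   [118*(1) + 107*(-1) = 11]
q=9: r=8, s=-9, t=10   [118*(-9) + 107*(10) = 8]
q=1: r=3, s=10, t=-11   [118*(10) + 107*(-11) = 3]
q=2: r=2, s=-29, t=32   [118*(-29) + 107*(32) = 2]
q=1: r=1, s=39, t=-43   [118*(39) + 107*(-43) = 1]
q=2: r=0, s=-107, t=118   [118*(-107) + 107*(118) = 0]
GCD = 1 with t = -43, so 107*(-43) ≡ 1 (mod 118)
Inverse = -43 mod 118 = 75
Check: 107 * 75 = 8025 ≡ 1 (mod 118)

107^(-1) ≡ 75 (mod 118)


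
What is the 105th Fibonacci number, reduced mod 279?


F(k) mod 279 for k=1..105:
1, 1, 2, 3, 5, 8, 13, 21, 34, 55, 89, 144, 233, 98, 52, 150, 202, 73, 275, 69, 65, 134, 199, 54, 253, 28, 2, 30, 32, 62, 94, 156, 250, 127, 98, 225, 44, 269, 34, 24, 58, 82, 140, 222, 83, 26, 109, 135, 244, 100, 65, 165, 230, 116, 67, 183, 250, 154, 125, 0, 125, 125, 250, 96, 67, 163, 230, 114, 65, 179, 244, 144, 109, 253, 83, 57, 140, 197, 58, 255, 34, 10, 44, 54, 98, 152, 250, 123, 94, 217, 32, 249, 2, 251, 253, 225, 199, 145, 65, 210, 275, 206, 202, 129, 52
F(105) mod 279 = 52


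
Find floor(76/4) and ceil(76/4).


76/4 = 19.0000
floor = 19
ceil = 19

floor = 19, ceil = 19


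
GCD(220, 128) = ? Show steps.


220 = 1 * 128 + 92
128 = 1 * 92 + 36
92 = 2 * 36 + 20
36 = 1 * 20 + 16
20 = 1 * 16 + 4
16 = 4 * 4 + 0
GCD = 4


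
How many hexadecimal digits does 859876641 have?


859876641 in base 16 = 3340AD21
Number of digits = 8

8 digits (base 16)


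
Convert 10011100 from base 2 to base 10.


10011100 (base 2) = 156 (decimal)
156 (decimal) = 156 (base 10)


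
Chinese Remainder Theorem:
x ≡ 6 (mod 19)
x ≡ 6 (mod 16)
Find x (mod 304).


M = 19*16 = 304
M1 = M/19 = 16, M2 = M/16 = 19
M1^(-1) mod 19 = 6, M2^(-1) mod 16 = 11
x = 6*16*6 + 6*19*11 = 1830
1830 mod 304 = 6
Check: 6 mod 19 = 6 ✓, 6 mod 16 = 6 ✓

x ≡ 6 (mod 304)


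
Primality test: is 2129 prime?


Check divisors up to sqrt(2129) = 46.1411
No divisors found.
2129 is prime.

Yes, 2129 is prime


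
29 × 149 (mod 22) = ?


29 × 149 = 4321
4321 mod 22 = 9


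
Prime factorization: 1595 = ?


1595 / 5 = 319
319 / 11 = 29
29 / 29 = 1
1595 = 5 × 11 × 29


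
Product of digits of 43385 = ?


4 × 3 × 3 × 8 × 5 = 1440


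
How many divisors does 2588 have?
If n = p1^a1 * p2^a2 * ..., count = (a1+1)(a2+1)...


2588 = 2^2 × 647^1
d(2588) = (2+1) × (1+1) = 6

6 divisors


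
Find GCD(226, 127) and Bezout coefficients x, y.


Tabular extended Euclidean (each row: r = 226*s + 127*t):
r=226, s=1, t=0
r=127, s=0, t=1
q=1: r=99, s=1, t=-1   [226*(1) + 127*(-1) = 99]
q=1: r=28, s=-1, t=2   [226*(-1) + 127*(2) = 28]
q=3: r=15, s=4, t=-7   [226*(4) + 127*(-7) = 15]
q=1: r=13, s=-5, t=9   [226*(-5) + 127*(9) = 13]
q=1: r=2, s=9, t=-16   [226*(9) + 127*(-16) = 2]
q=6: r=1, s=-59, t=105   [226*(-59) + 127*(105) = 1]
q=2: r=0, s=127, t=-226   [226*(127) + 127*(-226) = 0]
GCD = 1; from the row with r=1: x=-59, y=105
Check: 226*(-59) + 127*(105) = -13334 + 13335 = 1

GCD = 1, x = -59, y = 105


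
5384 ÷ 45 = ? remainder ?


5384 = 45 * 119 + 29
Check: 5355 + 29 = 5384

q = 119, r = 29


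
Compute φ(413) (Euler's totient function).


413 = 7 × 59
Prime factors: 7, 59
φ(413) = 413 × (1-1/7) × (1-1/59)
= 413 × 6/7 × 58/59 = 348

φ(413) = 348


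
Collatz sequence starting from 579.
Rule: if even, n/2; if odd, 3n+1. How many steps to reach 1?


579 → 1738 → 869 → 2608 → 1304 → 652 → 326 → 163 → 490 → 245 → 736 → 368 → 184 → 92 → 46 → 23 → 70 → 35 → 106 → 53 → 160 → 80 → 40 → 20 → 10 → 5 → 16 → 8 → 4 → 2 → 1
Total steps = 30

30 steps


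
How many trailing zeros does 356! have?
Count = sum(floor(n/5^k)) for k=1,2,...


floor(356/5) = 71
floor(356/25) = 14
floor(356/125) = 2
Total = 87

87 trailing zeros


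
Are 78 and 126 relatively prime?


Euclidean algorithm:
126 = 1 * 78 + 48
78 = 1 * 48 + 30
48 = 1 * 30 + 18
30 = 1 * 18 + 12
18 = 1 * 12 + 6
12 = 2 * 6 + 0
GCD(78, 126) = 6

No, not coprime (GCD = 6)


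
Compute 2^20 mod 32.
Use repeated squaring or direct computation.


2^1 mod 32 = 2
2^2 mod 32 = 4
2^3 mod 32 = 8
2^4 mod 32 = 16
2^5 mod 32 = 0
2^6 mod 32 = 0
2^7 mod 32 = 0
2^8 mod 32 = 0
2^9 mod 32 = 0
2^10 mod 32 = 0
2^11 mod 32 = 0
2^12 mod 32 = 0
2^13 mod 32 = 0
2^14 mod 32 = 0
2^15 mod 32 = 0
2^16 mod 32 = 0
2^17 mod 32 = 0
2^18 mod 32 = 0
2^19 mod 32 = 0
2^20 mod 32 = 0


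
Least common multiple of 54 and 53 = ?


GCD(54, 53) = 1
LCM = 54*53/1 = 2862/1 = 2862

LCM = 2862


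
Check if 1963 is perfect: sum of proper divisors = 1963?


Proper divisors of 1963: 1, 13, 151
Sum = 1 + 13 + 151 = 165

No, 1963 is not perfect (165 ≠ 1963)


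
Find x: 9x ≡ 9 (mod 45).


GCD(9, 45) = 9 divides 9
Divide: 1x ≡ 1 (mod 5)
x ≡ 1 (mod 5)


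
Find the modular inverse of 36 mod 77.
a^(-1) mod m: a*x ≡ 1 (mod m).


Use the extended Euclidean algorithm on (77, 36); each row r = 77*s + 36*t:
r=77, s=1, t=0
r=36, s=0, t=1
q=2: r=5, s=1, t=-2   [77*(1) + 36*(-2) = 5]
q=7: r=1, s=-7, t=15   [77*(-7) + 36*(15) = 1]
q=5: r=0, s=36, t=-77   [77*(36) + 36*(-77) = 0]
GCD = 1 with t = 15, so 36*(15) ≡ 1 (mod 77)
Inverse = 15 mod 77 = 15
Check: 36 * 15 = 540 ≡ 1 (mod 77)

36^(-1) ≡ 15 (mod 77)


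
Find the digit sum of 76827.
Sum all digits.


7 + 6 + 8 + 2 + 7 = 30


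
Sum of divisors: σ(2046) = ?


Divisors of 2046: 1, 2, 3, 6, 11, 22, 31, 33, 62, 66, 93, 186, 341, 682, 1023, 2046
Sum = 1 + 2 + 3 + 6 + 11 + 22 + 31 + 33 + 62 + 66 + 93 + 186 + 341 + 682 + 1023 + 2046 = 4608

σ(2046) = 4608


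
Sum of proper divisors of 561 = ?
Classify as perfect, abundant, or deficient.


Proper divisors: 1, 3, 11, 17, 33, 51, 187
Sum = 1 + 3 + 11 + 17 + 33 + 51 + 187 = 303
303 < 561 → deficient

s(561) = 303 (deficient)


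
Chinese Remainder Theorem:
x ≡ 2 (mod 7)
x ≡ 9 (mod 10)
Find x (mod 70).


M = 7*10 = 70
M1 = M/7 = 10, M2 = M/10 = 7
M1^(-1) mod 7 = 5, M2^(-1) mod 10 = 3
x = 2*10*5 + 9*7*3 = 289
289 mod 70 = 9
Check: 9 mod 7 = 2 ✓, 9 mod 10 = 9 ✓

x ≡ 9 (mod 70)


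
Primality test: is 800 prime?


800 / 2 = 400 (exact division)
800 is NOT prime.

No, 800 is not prime


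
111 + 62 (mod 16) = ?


111 + 62 = 173
173 mod 16 = 13


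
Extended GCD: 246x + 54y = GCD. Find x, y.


Tabular extended Euclidean (each row: r = 246*s + 54*t):
r=246, s=1, t=0
r=54, s=0, t=1
q=4: r=30, s=1, t=-4   [246*(1) + 54*(-4) = 30]
q=1: r=24, s=-1, t=5   [246*(-1) + 54*(5) = 24]
q=1: r=6, s=2, t=-9   [246*(2) + 54*(-9) = 6]
q=4: r=0, s=-9, t=41   [246*(-9) + 54*(41) = 0]
GCD = 6; from the row with r=6: x=2, y=-9
Check: 246*(2) + 54*(-9) = 492 - 486 = 6

GCD = 6, x = 2, y = -9


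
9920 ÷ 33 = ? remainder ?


9920 = 33 * 300 + 20
Check: 9900 + 20 = 9920

q = 300, r = 20


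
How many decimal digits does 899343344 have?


899343344 has 9 digits in base 10
floor(log10(899343344)) + 1 = floor(8.9539) + 1 = 9

9 digits (base 10)


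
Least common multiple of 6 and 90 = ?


GCD(6, 90) = 6
LCM = 6*90/6 = 540/6 = 90

LCM = 90


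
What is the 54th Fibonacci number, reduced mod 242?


F(k) mod 242 for k=1..54:
1, 1, 2, 3, 5, 8, 13, 21, 34, 55, 89, 144, 233, 135, 126, 19, 145, 164, 67, 231, 56, 45, 101, 146, 5, 151, 156, 65, 221, 44, 23, 67, 90, 157, 5, 162, 167, 87, 12, 99, 111, 210, 79, 47, 126, 173, 57, 230, 45, 33, 78, 111, 189, 58
F(54) mod 242 = 58


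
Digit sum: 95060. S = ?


9 + 5 + 0 + 6 + 0 = 20


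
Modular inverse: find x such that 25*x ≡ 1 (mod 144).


Use the extended Euclidean algorithm on (144, 25); each row r = 144*s + 25*t:
r=144, s=1, t=0
r=25, s=0, t=1
q=5: r=19, s=1, t=-5   [144*(1) + 25*(-5) = 19]
q=1: r=6, s=-1, t=6   [144*(-1) + 25*(6) = 6]
q=3: r=1, s=4, t=-23   [144*(4) + 25*(-23) = 1]
q=6: r=0, s=-25, t=144   [144*(-25) + 25*(144) = 0]
GCD = 1 with t = -23, so 25*(-23) ≡ 1 (mod 144)
Inverse = -23 mod 144 = 121
Check: 25 * 121 = 3025 ≡ 1 (mod 144)

25^(-1) ≡ 121 (mod 144)


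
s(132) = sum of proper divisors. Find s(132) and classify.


Proper divisors: 1, 2, 3, 4, 6, 11, 12, 22, 33, 44, 66
Sum = 1 + 2 + 3 + 4 + 6 + 11 + 12 + 22 + 33 + 44 + 66 = 204
204 > 132 → abundant

s(132) = 204 (abundant)


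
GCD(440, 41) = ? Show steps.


440 = 10 * 41 + 30
41 = 1 * 30 + 11
30 = 2 * 11 + 8
11 = 1 * 8 + 3
8 = 2 * 3 + 2
3 = 1 * 2 + 1
2 = 2 * 1 + 0
GCD = 1


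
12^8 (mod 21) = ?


12^1 mod 21 = 12
12^2 mod 21 = 18
12^3 mod 21 = 6
12^4 mod 21 = 9
12^5 mod 21 = 3
12^6 mod 21 = 15
12^7 mod 21 = 12
12^8 mod 21 = 18


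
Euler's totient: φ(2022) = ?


2022 = 2 × 3 × 337
Prime factors: 2, 3, 337
φ(2022) = 2022 × (1-1/2) × (1-1/3) × (1-1/337)
= 2022 × 1/2 × 2/3 × 336/337 = 672

φ(2022) = 672


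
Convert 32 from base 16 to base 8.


32 (base 16) = 50 (decimal)
50 (decimal) = 62 (base 8)


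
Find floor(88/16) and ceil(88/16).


88/16 = 5.5000
floor = 5
ceil = 6

floor = 5, ceil = 6


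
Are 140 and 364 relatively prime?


Euclidean algorithm:
364 = 2 * 140 + 84
140 = 1 * 84 + 56
84 = 1 * 56 + 28
56 = 2 * 28 + 0
GCD(140, 364) = 28

No, not coprime (GCD = 28)


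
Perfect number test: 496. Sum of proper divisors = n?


Proper divisors of 496: 1, 2, 4, 8, 16, 31, 62, 124, 248
Sum = 1 + 2 + 4 + 8 + 16 + 31 + 62 + 124 + 248 = 496

Yes, 496 is perfect (496 = 496)


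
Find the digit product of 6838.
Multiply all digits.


6 × 8 × 3 × 8 = 1152


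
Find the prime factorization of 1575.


1575 / 3 = 525
525 / 3 = 175
175 / 5 = 35
35 / 5 = 7
7 / 7 = 1
1575 = 3^2 × 5^2 × 7


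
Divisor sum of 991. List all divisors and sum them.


Divisors of 991: 1, 991
Sum = 1 + 991 = 992

σ(991) = 992


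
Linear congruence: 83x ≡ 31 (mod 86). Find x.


GCD(83, 86) = 1, unique solution
a^(-1) mod 86 = 57
x = 57 * 31 mod 86 = 47

x ≡ 47 (mod 86)


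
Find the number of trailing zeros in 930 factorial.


floor(930/5) = 186
floor(930/25) = 37
floor(930/125) = 7
floor(930/625) = 1
Total = 231

231 trailing zeros
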